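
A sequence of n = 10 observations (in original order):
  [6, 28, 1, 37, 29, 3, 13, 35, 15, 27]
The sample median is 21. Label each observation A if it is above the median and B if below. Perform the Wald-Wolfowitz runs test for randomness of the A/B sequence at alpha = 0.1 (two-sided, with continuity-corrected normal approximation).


Step 1: Compute median = 21; label A = above, B = below.
Labels in order: BABAABBABA  (n_A = 5, n_B = 5)
Step 2: Count runs R = 8.
Step 3: Under H0 (random ordering), E[R] = 2*n_A*n_B/(n_A+n_B) + 1 = 2*5*5/10 + 1 = 6.0000.
        Var[R] = 2*n_A*n_B*(2*n_A*n_B - n_A - n_B) / ((n_A+n_B)^2 * (n_A+n_B-1)) = 2000/900 = 2.2222.
        SD[R] = 1.4907.
Step 4: Continuity-corrected z = (R - 0.5 - E[R]) / SD[R] = (8 - 0.5 - 6.0000) / 1.4907 = 1.0062.
Step 5: Two-sided p-value via normal approximation = 2*(1 - Phi(|z|)) = 0.314305.
Step 6: alpha = 0.1. fail to reject H0.

R = 8, z = 1.0062, p = 0.314305, fail to reject H0.


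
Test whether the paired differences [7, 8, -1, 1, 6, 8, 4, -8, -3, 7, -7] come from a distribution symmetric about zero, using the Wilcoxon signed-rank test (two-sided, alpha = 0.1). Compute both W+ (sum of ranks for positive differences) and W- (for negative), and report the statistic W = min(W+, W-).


Step 1: Drop any zero differences (none here) and take |d_i|.
|d| = [7, 8, 1, 1, 6, 8, 4, 8, 3, 7, 7]
Step 2: Midrank |d_i| (ties get averaged ranks).
ranks: |7|->7, |8|->10, |1|->1.5, |1|->1.5, |6|->5, |8|->10, |4|->4, |8|->10, |3|->3, |7|->7, |7|->7
Step 3: Attach original signs; sum ranks with positive sign and with negative sign.
W+ = 7 + 10 + 1.5 + 5 + 10 + 4 + 7 = 44.5
W- = 1.5 + 10 + 3 + 7 = 21.5
(Check: W+ + W- = 66 should equal n(n+1)/2 = 66.)
Step 4: Test statistic W = min(W+, W-) = 21.5.
Step 5: Ties in |d|, so use the tie-corrected normal approximation.
        E[W] = n(n+1)/4 = 11*12/4 = 33.
        Tie groups: |d|=1 (t=2), |d|=7 (t=3), |d|=8 (t=3); sum(t^3 - t) = 54.
        Var[W] = n(n+1)(2n+1)/24 - sum(t^3-t)/48 = 3036/24 - 54/48 = 125.375.
        z = (W - E[W]) / sqrt(Var[W]) = (21.5 - 33) / 11.1971 = -1.0271.
        Two-sided p = 2*Phi(z) = 0.304396.
Step 6: alpha = 0.1. fail to reject H0.

W+ = 44.5, W- = 21.5, W = min = 21.5, p = 0.304396, fail to reject H0.


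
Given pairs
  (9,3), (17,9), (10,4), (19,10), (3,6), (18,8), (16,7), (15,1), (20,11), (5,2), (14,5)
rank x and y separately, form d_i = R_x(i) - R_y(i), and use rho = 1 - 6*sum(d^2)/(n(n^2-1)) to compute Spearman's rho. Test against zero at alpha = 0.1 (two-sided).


Step 1: Rank x and y separately (midranks; no ties here).
rank(x): 9->3, 17->8, 10->4, 19->10, 3->1, 18->9, 16->7, 15->6, 20->11, 5->2, 14->5
rank(y): 3->3, 9->9, 4->4, 10->10, 6->6, 8->8, 7->7, 1->1, 11->11, 2->2, 5->5
Step 2: d_i = R_x(i) - R_y(i); compute d_i^2.
  (3-3)^2=0, (8-9)^2=1, (4-4)^2=0, (10-10)^2=0, (1-6)^2=25, (9-8)^2=1, (7-7)^2=0, (6-1)^2=25, (11-11)^2=0, (2-2)^2=0, (5-5)^2=0
sum(d^2) = 52.
Step 3: rho = 1 - 6*52 / (11*(11^2 - 1)) = 1 - 312/1320 = 0.763636.
Step 4: Under H0, t = rho * sqrt((n-2)/(1-rho^2)) = 3.5482 ~ t(9).
Step 5: Two-sided p-value from the t-distribution with 9 df = 0.006233.
Step 6: alpha = 0.1. reject H0.

rho = 0.7636, p = 0.006233, reject H0 at alpha = 0.1.


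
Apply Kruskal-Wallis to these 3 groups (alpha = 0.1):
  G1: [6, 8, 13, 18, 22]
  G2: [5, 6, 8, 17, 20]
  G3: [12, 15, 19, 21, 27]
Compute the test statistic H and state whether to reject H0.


Step 1: Combine all N = 15 observations and assign midranks.
sorted (value, group, rank): (5,G2,1), (6,G1,2.5), (6,G2,2.5), (8,G1,4.5), (8,G2,4.5), (12,G3,6), (13,G1,7), (15,G3,8), (17,G2,9), (18,G1,10), (19,G3,11), (20,G2,12), (21,G3,13), (22,G1,14), (27,G3,15)
Step 2: Sum ranks within each group.
R_1 = 38 (n_1 = 5)
R_2 = 29 (n_2 = 5)
R_3 = 53 (n_3 = 5)
Step 3: H = 12/(N(N+1)) * sum(R_i^2/n_i) - 3(N+1)
     = 12/(15*16) * (38^2/5 + 29^2/5 + 53^2/5) - 3*16
     = 0.050000 * 1018.8 - 48
     = 2.940000.
Step 4: Ties present; correction factor C = 1 - 12/(15^3 - 15) = 0.996429. Corrected H = 2.940000 / 0.996429 = 2.950538.
Step 5: Under H0, H ~ chi^2(2); p-value = 0.228717.
Step 6: alpha = 0.1. fail to reject H0.

H = 2.9505, df = 2, p = 0.228717, fail to reject H0.


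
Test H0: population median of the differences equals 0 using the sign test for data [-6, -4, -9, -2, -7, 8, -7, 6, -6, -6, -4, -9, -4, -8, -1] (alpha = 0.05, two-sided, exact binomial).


Step 1: Discard zero differences. Original n = 15; n_eff = number of nonzero differences = 15.
Nonzero differences (with sign): -6, -4, -9, -2, -7, +8, -7, +6, -6, -6, -4, -9, -4, -8, -1
Step 2: Count signs: positive = 2, negative = 13.
Step 3: Under H0: P(positive) = 0.5, so the number of positives S ~ Bin(15, 0.5).
Step 4: Two-sided exact p-value = sum of Bin(15,0.5) probabilities at or below the observed probability = 0.007385.
Step 5: alpha = 0.05. reject H0.

n_eff = 15, pos = 2, neg = 13, p = 0.007385, reject H0.


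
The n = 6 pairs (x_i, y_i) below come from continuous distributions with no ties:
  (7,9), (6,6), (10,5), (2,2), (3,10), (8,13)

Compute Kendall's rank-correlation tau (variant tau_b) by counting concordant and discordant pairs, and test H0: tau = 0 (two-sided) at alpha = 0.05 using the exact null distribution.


Step 1: Enumerate the 15 unordered pairs (i,j) with i<j and classify each by sign(x_j-x_i) * sign(y_j-y_i).
  (1,2):dx=-1,dy=-3->C; (1,3):dx=+3,dy=-4->D; (1,4):dx=-5,dy=-7->C; (1,5):dx=-4,dy=+1->D
  (1,6):dx=+1,dy=+4->C; (2,3):dx=+4,dy=-1->D; (2,4):dx=-4,dy=-4->C; (2,5):dx=-3,dy=+4->D
  (2,6):dx=+2,dy=+7->C; (3,4):dx=-8,dy=-3->C; (3,5):dx=-7,dy=+5->D; (3,6):dx=-2,dy=+8->D
  (4,5):dx=+1,dy=+8->C; (4,6):dx=+6,dy=+11->C; (5,6):dx=+5,dy=+3->C
Step 2: C = 9, D = 6, total pairs = 15.
Step 3: tau = (C - D)/(n(n-1)/2) = (9 - 6)/15 = 0.200000.
Step 4: Exact two-sided p-value (enumerate n! = 720 permutations of y under H0): p = 0.719444.
Step 5: alpha = 0.05. fail to reject H0.

tau_b = 0.2000 (C=9, D=6), p = 0.719444, fail to reject H0.


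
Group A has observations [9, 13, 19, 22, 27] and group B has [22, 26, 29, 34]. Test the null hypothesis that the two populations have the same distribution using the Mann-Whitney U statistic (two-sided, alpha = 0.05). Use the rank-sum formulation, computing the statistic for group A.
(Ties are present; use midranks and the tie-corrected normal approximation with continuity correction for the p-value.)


Step 1: Combine and sort all 9 observations; assign midranks.
sorted (value, group): (9,X), (13,X), (19,X), (22,X), (22,Y), (26,Y), (27,X), (29,Y), (34,Y)
ranks: 9->1, 13->2, 19->3, 22->4.5, 22->4.5, 26->6, 27->7, 29->8, 34->9
Step 2: Rank sum for X: R1 = 1 + 2 + 3 + 4.5 + 7 = 17.5.
Step 3: U_X = R1 - n1(n1+1)/2 = 17.5 - 5*6/2 = 17.5 - 15 = 2.5.
       U_Y = n1*n2 - U_X = 20 - 2.5 = 17.5.
Step 4: Ties are present, so use the tie-corrected normal approximation (with continuity correction) for the p-value.
Step 5: p-value = 0.085100; compare to alpha = 0.05. fail to reject H0.

U_X = 2.5, p = 0.085100, fail to reject H0 at alpha = 0.05.


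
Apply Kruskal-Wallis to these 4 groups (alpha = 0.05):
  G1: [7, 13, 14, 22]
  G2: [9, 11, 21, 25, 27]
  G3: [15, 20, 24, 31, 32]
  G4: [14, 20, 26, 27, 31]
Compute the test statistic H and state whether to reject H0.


Step 1: Combine all N = 19 observations and assign midranks.
sorted (value, group, rank): (7,G1,1), (9,G2,2), (11,G2,3), (13,G1,4), (14,G1,5.5), (14,G4,5.5), (15,G3,7), (20,G3,8.5), (20,G4,8.5), (21,G2,10), (22,G1,11), (24,G3,12), (25,G2,13), (26,G4,14), (27,G2,15.5), (27,G4,15.5), (31,G3,17.5), (31,G4,17.5), (32,G3,19)
Step 2: Sum ranks within each group.
R_1 = 21.5 (n_1 = 4)
R_2 = 43.5 (n_2 = 5)
R_3 = 64 (n_3 = 5)
R_4 = 61 (n_4 = 5)
Step 3: H = 12/(N(N+1)) * sum(R_i^2/n_i) - 3(N+1)
     = 12/(19*20) * (21.5^2/4 + 43.5^2/5 + 64^2/5 + 61^2/5) - 3*20
     = 0.031579 * 2057.41 - 60
     = 4.970921.
Step 4: Ties present; correction factor C = 1 - 24/(19^3 - 19) = 0.996491. Corrected H = 4.970921 / 0.996491 = 4.988424.
Step 5: Under H0, H ~ chi^2(3); p-value = 0.172647.
Step 6: alpha = 0.05. fail to reject H0.

H = 4.9884, df = 3, p = 0.172647, fail to reject H0.


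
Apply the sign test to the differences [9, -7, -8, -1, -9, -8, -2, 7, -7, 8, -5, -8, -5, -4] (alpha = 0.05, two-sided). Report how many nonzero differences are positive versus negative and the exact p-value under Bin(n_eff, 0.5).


Step 1: Discard zero differences. Original n = 14; n_eff = number of nonzero differences = 14.
Nonzero differences (with sign): +9, -7, -8, -1, -9, -8, -2, +7, -7, +8, -5, -8, -5, -4
Step 2: Count signs: positive = 3, negative = 11.
Step 3: Under H0: P(positive) = 0.5, so the number of positives S ~ Bin(14, 0.5).
Step 4: Two-sided exact p-value = sum of Bin(14,0.5) probabilities at or below the observed probability = 0.057373.
Step 5: alpha = 0.05. fail to reject H0.

n_eff = 14, pos = 3, neg = 11, p = 0.057373, fail to reject H0.


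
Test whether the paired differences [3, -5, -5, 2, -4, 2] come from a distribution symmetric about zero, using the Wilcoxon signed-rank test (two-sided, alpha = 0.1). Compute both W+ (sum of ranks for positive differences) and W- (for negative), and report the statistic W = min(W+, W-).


Step 1: Drop any zero differences (none here) and take |d_i|.
|d| = [3, 5, 5, 2, 4, 2]
Step 2: Midrank |d_i| (ties get averaged ranks).
ranks: |3|->3, |5|->5.5, |5|->5.5, |2|->1.5, |4|->4, |2|->1.5
Step 3: Attach original signs; sum ranks with positive sign and with negative sign.
W+ = 3 + 1.5 + 1.5 = 6
W- = 5.5 + 5.5 + 4 = 15
(Check: W+ + W- = 21 should equal n(n+1)/2 = 21.)
Step 4: Test statistic W = min(W+, W-) = 6.
Step 5: Ties in |d|, so use the tie-corrected normal approximation.
        E[W] = n(n+1)/4 = 6*7/4 = 10.5.
        Tie groups: |d|=2 (t=2), |d|=5 (t=2); sum(t^3 - t) = 12.
        Var[W] = n(n+1)(2n+1)/24 - sum(t^3-t)/48 = 546/24 - 12/48 = 22.5.
        z = (W - E[W]) / sqrt(Var[W]) = (6 - 10.5) / 4.7434 = -0.9487.
        Two-sided p = 2*Phi(z) = 0.342782.
Step 6: alpha = 0.1. fail to reject H0.

W+ = 6, W- = 15, W = min = 6, p = 0.342782, fail to reject H0.


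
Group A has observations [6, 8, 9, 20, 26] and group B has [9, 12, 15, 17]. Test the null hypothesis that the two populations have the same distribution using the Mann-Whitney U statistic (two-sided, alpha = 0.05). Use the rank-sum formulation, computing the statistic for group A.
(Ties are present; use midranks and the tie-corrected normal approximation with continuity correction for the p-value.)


Step 1: Combine and sort all 9 observations; assign midranks.
sorted (value, group): (6,X), (8,X), (9,X), (9,Y), (12,Y), (15,Y), (17,Y), (20,X), (26,X)
ranks: 6->1, 8->2, 9->3.5, 9->3.5, 12->5, 15->6, 17->7, 20->8, 26->9
Step 2: Rank sum for X: R1 = 1 + 2 + 3.5 + 8 + 9 = 23.5.
Step 3: U_X = R1 - n1(n1+1)/2 = 23.5 - 5*6/2 = 23.5 - 15 = 8.5.
       U_Y = n1*n2 - U_X = 20 - 8.5 = 11.5.
Step 4: Ties are present, so use the tie-corrected normal approximation (with continuity correction) for the p-value.
Step 5: p-value = 0.805701; compare to alpha = 0.05. fail to reject H0.

U_X = 8.5, p = 0.805701, fail to reject H0 at alpha = 0.05.


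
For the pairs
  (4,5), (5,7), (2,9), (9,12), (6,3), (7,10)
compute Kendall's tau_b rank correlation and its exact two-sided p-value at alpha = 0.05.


Step 1: Enumerate the 15 unordered pairs (i,j) with i<j and classify each by sign(x_j-x_i) * sign(y_j-y_i).
  (1,2):dx=+1,dy=+2->C; (1,3):dx=-2,dy=+4->D; (1,4):dx=+5,dy=+7->C; (1,5):dx=+2,dy=-2->D
  (1,6):dx=+3,dy=+5->C; (2,3):dx=-3,dy=+2->D; (2,4):dx=+4,dy=+5->C; (2,5):dx=+1,dy=-4->D
  (2,6):dx=+2,dy=+3->C; (3,4):dx=+7,dy=+3->C; (3,5):dx=+4,dy=-6->D; (3,6):dx=+5,dy=+1->C
  (4,5):dx=-3,dy=-9->C; (4,6):dx=-2,dy=-2->C; (5,6):dx=+1,dy=+7->C
Step 2: C = 10, D = 5, total pairs = 15.
Step 3: tau = (C - D)/(n(n-1)/2) = (10 - 5)/15 = 0.333333.
Step 4: Exact two-sided p-value (enumerate n! = 720 permutations of y under H0): p = 0.469444.
Step 5: alpha = 0.05. fail to reject H0.

tau_b = 0.3333 (C=10, D=5), p = 0.469444, fail to reject H0.


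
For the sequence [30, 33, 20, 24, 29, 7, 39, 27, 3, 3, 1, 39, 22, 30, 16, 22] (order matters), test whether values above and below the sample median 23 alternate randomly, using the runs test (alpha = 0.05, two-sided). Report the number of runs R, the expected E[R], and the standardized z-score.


Step 1: Compute median = 23; label A = above, B = below.
Labels in order: AABAABAABBBABABB  (n_A = 8, n_B = 8)
Step 2: Count runs R = 10.
Step 3: Under H0 (random ordering), E[R] = 2*n_A*n_B/(n_A+n_B) + 1 = 2*8*8/16 + 1 = 9.0000.
        Var[R] = 2*n_A*n_B*(2*n_A*n_B - n_A - n_B) / ((n_A+n_B)^2 * (n_A+n_B-1)) = 14336/3840 = 3.7333.
        SD[R] = 1.9322.
Step 4: Continuity-corrected z = (R - 0.5 - E[R]) / SD[R] = (10 - 0.5 - 9.0000) / 1.9322 = 0.2588.
Step 5: Two-sided p-value via normal approximation = 2*(1 - Phi(|z|)) = 0.795809.
Step 6: alpha = 0.05. fail to reject H0.

R = 10, z = 0.2588, p = 0.795809, fail to reject H0.


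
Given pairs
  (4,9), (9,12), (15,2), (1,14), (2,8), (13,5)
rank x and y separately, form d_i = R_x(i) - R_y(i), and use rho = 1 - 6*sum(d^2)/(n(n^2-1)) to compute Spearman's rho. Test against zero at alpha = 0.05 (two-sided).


Step 1: Rank x and y separately (midranks; no ties here).
rank(x): 4->3, 9->4, 15->6, 1->1, 2->2, 13->5
rank(y): 9->4, 12->5, 2->1, 14->6, 8->3, 5->2
Step 2: d_i = R_x(i) - R_y(i); compute d_i^2.
  (3-4)^2=1, (4-5)^2=1, (6-1)^2=25, (1-6)^2=25, (2-3)^2=1, (5-2)^2=9
sum(d^2) = 62.
Step 3: rho = 1 - 6*62 / (6*(6^2 - 1)) = 1 - 372/210 = -0.771429.
Step 4: Under H0, t = rho * sqrt((n-2)/(1-rho^2)) = -2.4247 ~ t(4).
Step 5: Two-sided p-value from the t-distribution with 4 df = 0.072397.
Step 6: alpha = 0.05. fail to reject H0.

rho = -0.7714, p = 0.072397, fail to reject H0 at alpha = 0.05.


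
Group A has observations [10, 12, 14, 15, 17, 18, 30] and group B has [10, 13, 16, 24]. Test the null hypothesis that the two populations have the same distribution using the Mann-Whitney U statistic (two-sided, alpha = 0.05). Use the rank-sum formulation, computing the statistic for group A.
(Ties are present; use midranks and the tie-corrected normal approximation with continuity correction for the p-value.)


Step 1: Combine and sort all 11 observations; assign midranks.
sorted (value, group): (10,X), (10,Y), (12,X), (13,Y), (14,X), (15,X), (16,Y), (17,X), (18,X), (24,Y), (30,X)
ranks: 10->1.5, 10->1.5, 12->3, 13->4, 14->5, 15->6, 16->7, 17->8, 18->9, 24->10, 30->11
Step 2: Rank sum for X: R1 = 1.5 + 3 + 5 + 6 + 8 + 9 + 11 = 43.5.
Step 3: U_X = R1 - n1(n1+1)/2 = 43.5 - 7*8/2 = 43.5 - 28 = 15.5.
       U_Y = n1*n2 - U_X = 28 - 15.5 = 12.5.
Step 4: Ties are present, so use the tie-corrected normal approximation (with continuity correction) for the p-value.
Step 5: p-value = 0.849769; compare to alpha = 0.05. fail to reject H0.

U_X = 15.5, p = 0.849769, fail to reject H0 at alpha = 0.05.


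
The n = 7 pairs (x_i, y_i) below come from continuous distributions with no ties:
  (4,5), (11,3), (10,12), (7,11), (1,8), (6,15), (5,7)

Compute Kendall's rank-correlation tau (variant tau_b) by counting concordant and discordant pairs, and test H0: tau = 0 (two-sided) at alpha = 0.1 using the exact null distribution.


Step 1: Enumerate the 21 unordered pairs (i,j) with i<j and classify each by sign(x_j-x_i) * sign(y_j-y_i).
  (1,2):dx=+7,dy=-2->D; (1,3):dx=+6,dy=+7->C; (1,4):dx=+3,dy=+6->C; (1,5):dx=-3,dy=+3->D
  (1,6):dx=+2,dy=+10->C; (1,7):dx=+1,dy=+2->C; (2,3):dx=-1,dy=+9->D; (2,4):dx=-4,dy=+8->D
  (2,5):dx=-10,dy=+5->D; (2,6):dx=-5,dy=+12->D; (2,7):dx=-6,dy=+4->D; (3,4):dx=-3,dy=-1->C
  (3,5):dx=-9,dy=-4->C; (3,6):dx=-4,dy=+3->D; (3,7):dx=-5,dy=-5->C; (4,5):dx=-6,dy=-3->C
  (4,6):dx=-1,dy=+4->D; (4,7):dx=-2,dy=-4->C; (5,6):dx=+5,dy=+7->C; (5,7):dx=+4,dy=-1->D
  (6,7):dx=-1,dy=-8->C
Step 2: C = 11, D = 10, total pairs = 21.
Step 3: tau = (C - D)/(n(n-1)/2) = (11 - 10)/21 = 0.047619.
Step 4: Exact two-sided p-value (enumerate n! = 5040 permutations of y under H0): p = 1.000000.
Step 5: alpha = 0.1. fail to reject H0.

tau_b = 0.0476 (C=11, D=10), p = 1.000000, fail to reject H0.


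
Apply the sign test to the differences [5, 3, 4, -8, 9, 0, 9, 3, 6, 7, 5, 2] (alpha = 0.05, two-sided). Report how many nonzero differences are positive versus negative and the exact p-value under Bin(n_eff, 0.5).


Step 1: Discard zero differences. Original n = 12; n_eff = number of nonzero differences = 11.
Nonzero differences (with sign): +5, +3, +4, -8, +9, +9, +3, +6, +7, +5, +2
Step 2: Count signs: positive = 10, negative = 1.
Step 3: Under H0: P(positive) = 0.5, so the number of positives S ~ Bin(11, 0.5).
Step 4: Two-sided exact p-value = sum of Bin(11,0.5) probabilities at or below the observed probability = 0.011719.
Step 5: alpha = 0.05. reject H0.

n_eff = 11, pos = 10, neg = 1, p = 0.011719, reject H0.


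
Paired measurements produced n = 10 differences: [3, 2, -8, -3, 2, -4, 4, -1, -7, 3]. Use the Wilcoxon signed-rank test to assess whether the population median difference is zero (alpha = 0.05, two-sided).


Step 1: Drop any zero differences (none here) and take |d_i|.
|d| = [3, 2, 8, 3, 2, 4, 4, 1, 7, 3]
Step 2: Midrank |d_i| (ties get averaged ranks).
ranks: |3|->5, |2|->2.5, |8|->10, |3|->5, |2|->2.5, |4|->7.5, |4|->7.5, |1|->1, |7|->9, |3|->5
Step 3: Attach original signs; sum ranks with positive sign and with negative sign.
W+ = 5 + 2.5 + 2.5 + 7.5 + 5 = 22.5
W- = 10 + 5 + 7.5 + 1 + 9 = 32.5
(Check: W+ + W- = 55 should equal n(n+1)/2 = 55.)
Step 4: Test statistic W = min(W+, W-) = 22.5.
Step 5: Ties in |d|, so use the tie-corrected normal approximation.
        E[W] = n(n+1)/4 = 10*11/4 = 27.5.
        Tie groups: |d|=2 (t=2), |d|=3 (t=3), |d|=4 (t=2); sum(t^3 - t) = 36.
        Var[W] = n(n+1)(2n+1)/24 - sum(t^3-t)/48 = 2310/24 - 36/48 = 95.5.
        z = (W - E[W]) / sqrt(Var[W]) = (22.5 - 27.5) / 9.7724 = -0.5116.
        Two-sided p = 2*Phi(z) = 0.608900.
Step 6: alpha = 0.05. fail to reject H0.

W+ = 22.5, W- = 32.5, W = min = 22.5, p = 0.608900, fail to reject H0.


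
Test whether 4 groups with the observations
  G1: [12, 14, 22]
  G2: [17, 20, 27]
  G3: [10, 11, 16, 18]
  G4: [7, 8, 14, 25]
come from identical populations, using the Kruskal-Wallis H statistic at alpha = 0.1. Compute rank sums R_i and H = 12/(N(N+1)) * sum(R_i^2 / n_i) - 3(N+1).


Step 1: Combine all N = 14 observations and assign midranks.
sorted (value, group, rank): (7,G4,1), (8,G4,2), (10,G3,3), (11,G3,4), (12,G1,5), (14,G1,6.5), (14,G4,6.5), (16,G3,8), (17,G2,9), (18,G3,10), (20,G2,11), (22,G1,12), (25,G4,13), (27,G2,14)
Step 2: Sum ranks within each group.
R_1 = 23.5 (n_1 = 3)
R_2 = 34 (n_2 = 3)
R_3 = 25 (n_3 = 4)
R_4 = 22.5 (n_4 = 4)
Step 3: H = 12/(N(N+1)) * sum(R_i^2/n_i) - 3(N+1)
     = 12/(14*15) * (23.5^2/3 + 34^2/3 + 25^2/4 + 22.5^2/4) - 3*15
     = 0.057143 * 852.229 - 45
     = 3.698810.
Step 4: Ties present; correction factor C = 1 - 6/(14^3 - 14) = 0.997802. Corrected H = 3.698810 / 0.997802 = 3.706957.
Step 5: Under H0, H ~ chi^2(3); p-value = 0.294896.
Step 6: alpha = 0.1. fail to reject H0.

H = 3.7070, df = 3, p = 0.294896, fail to reject H0.


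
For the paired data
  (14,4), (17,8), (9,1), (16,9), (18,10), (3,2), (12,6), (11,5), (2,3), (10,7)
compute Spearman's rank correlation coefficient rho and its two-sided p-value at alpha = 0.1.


Step 1: Rank x and y separately (midranks; no ties here).
rank(x): 14->7, 17->9, 9->3, 16->8, 18->10, 3->2, 12->6, 11->5, 2->1, 10->4
rank(y): 4->4, 8->8, 1->1, 9->9, 10->10, 2->2, 6->6, 5->5, 3->3, 7->7
Step 2: d_i = R_x(i) - R_y(i); compute d_i^2.
  (7-4)^2=9, (9-8)^2=1, (3-1)^2=4, (8-9)^2=1, (10-10)^2=0, (2-2)^2=0, (6-6)^2=0, (5-5)^2=0, (1-3)^2=4, (4-7)^2=9
sum(d^2) = 28.
Step 3: rho = 1 - 6*28 / (10*(10^2 - 1)) = 1 - 168/990 = 0.830303.
Step 4: Under H0, t = rho * sqrt((n-2)/(1-rho^2)) = 4.2139 ~ t(8).
Step 5: Two-sided p-value from the t-distribution with 8 df = 0.002940.
Step 6: alpha = 0.1. reject H0.

rho = 0.8303, p = 0.002940, reject H0 at alpha = 0.1.


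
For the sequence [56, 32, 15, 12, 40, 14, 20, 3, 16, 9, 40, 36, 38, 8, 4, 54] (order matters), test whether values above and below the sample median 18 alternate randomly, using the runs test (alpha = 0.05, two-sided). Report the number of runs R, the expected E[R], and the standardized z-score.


Step 1: Compute median = 18; label A = above, B = below.
Labels in order: AABBABABBBAAABBA  (n_A = 8, n_B = 8)
Step 2: Count runs R = 9.
Step 3: Under H0 (random ordering), E[R] = 2*n_A*n_B/(n_A+n_B) + 1 = 2*8*8/16 + 1 = 9.0000.
        Var[R] = 2*n_A*n_B*(2*n_A*n_B - n_A - n_B) / ((n_A+n_B)^2 * (n_A+n_B-1)) = 14336/3840 = 3.7333.
        SD[R] = 1.9322.
Step 4: R = E[R], so z = 0 with no continuity correction.
Step 5: Two-sided p-value via normal approximation = 2*(1 - Phi(|z|)) = 1.000000.
Step 6: alpha = 0.05. fail to reject H0.

R = 9, z = 0.0000, p = 1.000000, fail to reject H0.


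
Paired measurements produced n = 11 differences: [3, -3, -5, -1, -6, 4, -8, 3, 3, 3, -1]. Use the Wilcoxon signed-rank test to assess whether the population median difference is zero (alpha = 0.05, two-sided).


Step 1: Drop any zero differences (none here) and take |d_i|.
|d| = [3, 3, 5, 1, 6, 4, 8, 3, 3, 3, 1]
Step 2: Midrank |d_i| (ties get averaged ranks).
ranks: |3|->5, |3|->5, |5|->9, |1|->1.5, |6|->10, |4|->8, |8|->11, |3|->5, |3|->5, |3|->5, |1|->1.5
Step 3: Attach original signs; sum ranks with positive sign and with negative sign.
W+ = 5 + 8 + 5 + 5 + 5 = 28
W- = 5 + 9 + 1.5 + 10 + 11 + 1.5 = 38
(Check: W+ + W- = 66 should equal n(n+1)/2 = 66.)
Step 4: Test statistic W = min(W+, W-) = 28.
Step 5: Ties in |d|, so use the tie-corrected normal approximation.
        E[W] = n(n+1)/4 = 11*12/4 = 33.
        Tie groups: |d|=1 (t=2), |d|=3 (t=5); sum(t^3 - t) = 126.
        Var[W] = n(n+1)(2n+1)/24 - sum(t^3-t)/48 = 3036/24 - 126/48 = 123.875.
        z = (W - E[W]) / sqrt(Var[W]) = (28 - 33) / 11.1299 = -0.4492.
        Two-sided p = 2*Phi(z) = 0.653259.
Step 6: alpha = 0.05. fail to reject H0.

W+ = 28, W- = 38, W = min = 28, p = 0.653259, fail to reject H0.


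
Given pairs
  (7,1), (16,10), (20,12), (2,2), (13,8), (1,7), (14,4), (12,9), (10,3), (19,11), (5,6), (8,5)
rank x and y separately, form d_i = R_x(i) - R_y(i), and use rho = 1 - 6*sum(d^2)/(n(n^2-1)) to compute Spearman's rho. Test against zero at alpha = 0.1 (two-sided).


Step 1: Rank x and y separately (midranks; no ties here).
rank(x): 7->4, 16->10, 20->12, 2->2, 13->8, 1->1, 14->9, 12->7, 10->6, 19->11, 5->3, 8->5
rank(y): 1->1, 10->10, 12->12, 2->2, 8->8, 7->7, 4->4, 9->9, 3->3, 11->11, 6->6, 5->5
Step 2: d_i = R_x(i) - R_y(i); compute d_i^2.
  (4-1)^2=9, (10-10)^2=0, (12-12)^2=0, (2-2)^2=0, (8-8)^2=0, (1-7)^2=36, (9-4)^2=25, (7-9)^2=4, (6-3)^2=9, (11-11)^2=0, (3-6)^2=9, (5-5)^2=0
sum(d^2) = 92.
Step 3: rho = 1 - 6*92 / (12*(12^2 - 1)) = 1 - 552/1716 = 0.678322.
Step 4: Under H0, t = rho * sqrt((n-2)/(1-rho^2)) = 2.9194 ~ t(10).
Step 5: Two-sided p-value from the t-distribution with 10 df = 0.015317.
Step 6: alpha = 0.1. reject H0.

rho = 0.6783, p = 0.015317, reject H0 at alpha = 0.1.


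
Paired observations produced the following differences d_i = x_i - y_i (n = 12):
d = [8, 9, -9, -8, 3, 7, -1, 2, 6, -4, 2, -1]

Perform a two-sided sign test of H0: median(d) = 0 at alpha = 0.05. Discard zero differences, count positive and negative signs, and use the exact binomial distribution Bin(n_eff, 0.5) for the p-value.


Step 1: Discard zero differences. Original n = 12; n_eff = number of nonzero differences = 12.
Nonzero differences (with sign): +8, +9, -9, -8, +3, +7, -1, +2, +6, -4, +2, -1
Step 2: Count signs: positive = 7, negative = 5.
Step 3: Under H0: P(positive) = 0.5, so the number of positives S ~ Bin(12, 0.5).
Step 4: Two-sided exact p-value = sum of Bin(12,0.5) probabilities at or below the observed probability = 0.774414.
Step 5: alpha = 0.05. fail to reject H0.

n_eff = 12, pos = 7, neg = 5, p = 0.774414, fail to reject H0.


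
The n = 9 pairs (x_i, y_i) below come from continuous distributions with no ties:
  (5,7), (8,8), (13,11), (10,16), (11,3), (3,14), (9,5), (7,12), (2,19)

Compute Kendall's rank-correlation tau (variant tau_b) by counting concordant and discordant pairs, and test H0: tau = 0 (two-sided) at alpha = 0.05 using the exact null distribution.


Step 1: Enumerate the 36 unordered pairs (i,j) with i<j and classify each by sign(x_j-x_i) * sign(y_j-y_i).
  (1,2):dx=+3,dy=+1->C; (1,3):dx=+8,dy=+4->C; (1,4):dx=+5,dy=+9->C; (1,5):dx=+6,dy=-4->D
  (1,6):dx=-2,dy=+7->D; (1,7):dx=+4,dy=-2->D; (1,8):dx=+2,dy=+5->C; (1,9):dx=-3,dy=+12->D
  (2,3):dx=+5,dy=+3->C; (2,4):dx=+2,dy=+8->C; (2,5):dx=+3,dy=-5->D; (2,6):dx=-5,dy=+6->D
  (2,7):dx=+1,dy=-3->D; (2,8):dx=-1,dy=+4->D; (2,9):dx=-6,dy=+11->D; (3,4):dx=-3,dy=+5->D
  (3,5):dx=-2,dy=-8->C; (3,6):dx=-10,dy=+3->D; (3,7):dx=-4,dy=-6->C; (3,8):dx=-6,dy=+1->D
  (3,9):dx=-11,dy=+8->D; (4,5):dx=+1,dy=-13->D; (4,6):dx=-7,dy=-2->C; (4,7):dx=-1,dy=-11->C
  (4,8):dx=-3,dy=-4->C; (4,9):dx=-8,dy=+3->D; (5,6):dx=-8,dy=+11->D; (5,7):dx=-2,dy=+2->D
  (5,8):dx=-4,dy=+9->D; (5,9):dx=-9,dy=+16->D; (6,7):dx=+6,dy=-9->D; (6,8):dx=+4,dy=-2->D
  (6,9):dx=-1,dy=+5->D; (7,8):dx=-2,dy=+7->D; (7,9):dx=-7,dy=+14->D; (8,9):dx=-5,dy=+7->D
Step 2: C = 11, D = 25, total pairs = 36.
Step 3: tau = (C - D)/(n(n-1)/2) = (11 - 25)/36 = -0.388889.
Step 4: Exact two-sided p-value (enumerate n! = 362880 permutations of y under H0): p = 0.180181.
Step 5: alpha = 0.05. fail to reject H0.

tau_b = -0.3889 (C=11, D=25), p = 0.180181, fail to reject H0.


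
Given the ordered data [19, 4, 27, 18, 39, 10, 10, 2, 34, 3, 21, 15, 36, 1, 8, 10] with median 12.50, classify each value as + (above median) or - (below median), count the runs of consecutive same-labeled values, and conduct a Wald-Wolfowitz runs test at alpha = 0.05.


Step 1: Compute median = 12.50; label A = above, B = below.
Labels in order: ABAAABBBABAAABBB  (n_A = 8, n_B = 8)
Step 2: Count runs R = 8.
Step 3: Under H0 (random ordering), E[R] = 2*n_A*n_B/(n_A+n_B) + 1 = 2*8*8/16 + 1 = 9.0000.
        Var[R] = 2*n_A*n_B*(2*n_A*n_B - n_A - n_B) / ((n_A+n_B)^2 * (n_A+n_B-1)) = 14336/3840 = 3.7333.
        SD[R] = 1.9322.
Step 4: Continuity-corrected z = (R + 0.5 - E[R]) / SD[R] = (8 + 0.5 - 9.0000) / 1.9322 = -0.2588.
Step 5: Two-sided p-value via normal approximation = 2*(1 - Phi(|z|)) = 0.795809.
Step 6: alpha = 0.05. fail to reject H0.

R = 8, z = -0.2588, p = 0.795809, fail to reject H0.


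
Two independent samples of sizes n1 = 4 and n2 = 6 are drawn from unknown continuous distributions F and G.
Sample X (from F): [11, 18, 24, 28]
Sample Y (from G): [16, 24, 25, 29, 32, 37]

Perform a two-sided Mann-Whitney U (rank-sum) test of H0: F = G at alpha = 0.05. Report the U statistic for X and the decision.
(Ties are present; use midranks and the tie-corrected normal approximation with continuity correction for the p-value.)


Step 1: Combine and sort all 10 observations; assign midranks.
sorted (value, group): (11,X), (16,Y), (18,X), (24,X), (24,Y), (25,Y), (28,X), (29,Y), (32,Y), (37,Y)
ranks: 11->1, 16->2, 18->3, 24->4.5, 24->4.5, 25->6, 28->7, 29->8, 32->9, 37->10
Step 2: Rank sum for X: R1 = 1 + 3 + 4.5 + 7 = 15.5.
Step 3: U_X = R1 - n1(n1+1)/2 = 15.5 - 4*5/2 = 15.5 - 10 = 5.5.
       U_Y = n1*n2 - U_X = 24 - 5.5 = 18.5.
Step 4: Ties are present, so use the tie-corrected normal approximation (with continuity correction) for the p-value.
Step 5: p-value = 0.199458; compare to alpha = 0.05. fail to reject H0.

U_X = 5.5, p = 0.199458, fail to reject H0 at alpha = 0.05.


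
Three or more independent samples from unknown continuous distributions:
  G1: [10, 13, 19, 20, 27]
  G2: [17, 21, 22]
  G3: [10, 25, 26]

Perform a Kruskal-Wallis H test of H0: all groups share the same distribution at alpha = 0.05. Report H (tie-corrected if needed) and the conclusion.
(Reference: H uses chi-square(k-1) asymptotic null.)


Step 1: Combine all N = 11 observations and assign midranks.
sorted (value, group, rank): (10,G1,1.5), (10,G3,1.5), (13,G1,3), (17,G2,4), (19,G1,5), (20,G1,6), (21,G2,7), (22,G2,8), (25,G3,9), (26,G3,10), (27,G1,11)
Step 2: Sum ranks within each group.
R_1 = 26.5 (n_1 = 5)
R_2 = 19 (n_2 = 3)
R_3 = 20.5 (n_3 = 3)
Step 3: H = 12/(N(N+1)) * sum(R_i^2/n_i) - 3(N+1)
     = 12/(11*12) * (26.5^2/5 + 19^2/3 + 20.5^2/3) - 3*12
     = 0.090909 * 400.867 - 36
     = 0.442424.
Step 4: Ties present; correction factor C = 1 - 6/(11^3 - 11) = 0.995455. Corrected H = 0.442424 / 0.995455 = 0.444444.
Step 5: Under H0, H ~ chi^2(2); p-value = 0.800737.
Step 6: alpha = 0.05. fail to reject H0.

H = 0.4444, df = 2, p = 0.800737, fail to reject H0.


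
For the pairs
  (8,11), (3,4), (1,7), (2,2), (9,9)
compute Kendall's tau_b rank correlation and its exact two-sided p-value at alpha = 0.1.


Step 1: Enumerate the 10 unordered pairs (i,j) with i<j and classify each by sign(x_j-x_i) * sign(y_j-y_i).
  (1,2):dx=-5,dy=-7->C; (1,3):dx=-7,dy=-4->C; (1,4):dx=-6,dy=-9->C; (1,5):dx=+1,dy=-2->D
  (2,3):dx=-2,dy=+3->D; (2,4):dx=-1,dy=-2->C; (2,5):dx=+6,dy=+5->C; (3,4):dx=+1,dy=-5->D
  (3,5):dx=+8,dy=+2->C; (4,5):dx=+7,dy=+7->C
Step 2: C = 7, D = 3, total pairs = 10.
Step 3: tau = (C - D)/(n(n-1)/2) = (7 - 3)/10 = 0.400000.
Step 4: Exact two-sided p-value (enumerate n! = 120 permutations of y under H0): p = 0.483333.
Step 5: alpha = 0.1. fail to reject H0.

tau_b = 0.4000 (C=7, D=3), p = 0.483333, fail to reject H0.


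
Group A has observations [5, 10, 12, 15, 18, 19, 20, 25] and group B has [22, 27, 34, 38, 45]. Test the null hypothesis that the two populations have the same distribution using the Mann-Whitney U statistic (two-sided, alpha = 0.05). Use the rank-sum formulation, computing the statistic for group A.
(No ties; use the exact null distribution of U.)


Step 1: Combine and sort all 13 observations; assign midranks.
sorted (value, group): (5,X), (10,X), (12,X), (15,X), (18,X), (19,X), (20,X), (22,Y), (25,X), (27,Y), (34,Y), (38,Y), (45,Y)
ranks: 5->1, 10->2, 12->3, 15->4, 18->5, 19->6, 20->7, 22->8, 25->9, 27->10, 34->11, 38->12, 45->13
Step 2: Rank sum for X: R1 = 1 + 2 + 3 + 4 + 5 + 6 + 7 + 9 = 37.
Step 3: U_X = R1 - n1(n1+1)/2 = 37 - 8*9/2 = 37 - 36 = 1.
       U_Y = n1*n2 - U_X = 40 - 1 = 39.
Step 4: No ties, so the exact null distribution of U (based on enumerating the C(13,8) = 1287 equally likely rank assignments) gives the two-sided p-value.
Step 5: p-value = 0.003108; compare to alpha = 0.05. reject H0.

U_X = 1, p = 0.003108, reject H0 at alpha = 0.05.


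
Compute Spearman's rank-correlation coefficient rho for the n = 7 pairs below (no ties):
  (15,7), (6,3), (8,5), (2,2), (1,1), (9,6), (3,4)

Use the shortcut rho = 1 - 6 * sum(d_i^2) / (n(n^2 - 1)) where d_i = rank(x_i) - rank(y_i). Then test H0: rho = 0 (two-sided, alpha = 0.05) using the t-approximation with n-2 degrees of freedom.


Step 1: Rank x and y separately (midranks; no ties here).
rank(x): 15->7, 6->4, 8->5, 2->2, 1->1, 9->6, 3->3
rank(y): 7->7, 3->3, 5->5, 2->2, 1->1, 6->6, 4->4
Step 2: d_i = R_x(i) - R_y(i); compute d_i^2.
  (7-7)^2=0, (4-3)^2=1, (5-5)^2=0, (2-2)^2=0, (1-1)^2=0, (6-6)^2=0, (3-4)^2=1
sum(d^2) = 2.
Step 3: rho = 1 - 6*2 / (7*(7^2 - 1)) = 1 - 12/336 = 0.964286.
Step 4: Under H0, t = rho * sqrt((n-2)/(1-rho^2)) = 8.1408 ~ t(5).
Step 5: Two-sided p-value from the t-distribution with 5 df = 0.000454.
Step 6: alpha = 0.05. reject H0.

rho = 0.9643, p = 0.000454, reject H0 at alpha = 0.05.


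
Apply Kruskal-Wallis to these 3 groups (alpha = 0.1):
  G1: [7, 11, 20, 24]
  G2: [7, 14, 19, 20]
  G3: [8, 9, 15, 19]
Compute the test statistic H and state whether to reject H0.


Step 1: Combine all N = 12 observations and assign midranks.
sorted (value, group, rank): (7,G1,1.5), (7,G2,1.5), (8,G3,3), (9,G3,4), (11,G1,5), (14,G2,6), (15,G3,7), (19,G2,8.5), (19,G3,8.5), (20,G1,10.5), (20,G2,10.5), (24,G1,12)
Step 2: Sum ranks within each group.
R_1 = 29 (n_1 = 4)
R_2 = 26.5 (n_2 = 4)
R_3 = 22.5 (n_3 = 4)
Step 3: H = 12/(N(N+1)) * sum(R_i^2/n_i) - 3(N+1)
     = 12/(12*13) * (29^2/4 + 26.5^2/4 + 22.5^2/4) - 3*13
     = 0.076923 * 512.375 - 39
     = 0.413462.
Step 4: Ties present; correction factor C = 1 - 18/(12^3 - 12) = 0.989510. Corrected H = 0.413462 / 0.989510 = 0.417845.
Step 5: Under H0, H ~ chi^2(2); p-value = 0.811458.
Step 6: alpha = 0.1. fail to reject H0.

H = 0.4178, df = 2, p = 0.811458, fail to reject H0.


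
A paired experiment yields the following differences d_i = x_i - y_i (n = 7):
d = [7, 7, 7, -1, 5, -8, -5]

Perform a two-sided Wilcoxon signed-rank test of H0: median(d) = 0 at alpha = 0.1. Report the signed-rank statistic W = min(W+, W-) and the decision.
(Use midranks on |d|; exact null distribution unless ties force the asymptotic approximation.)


Step 1: Drop any zero differences (none here) and take |d_i|.
|d| = [7, 7, 7, 1, 5, 8, 5]
Step 2: Midrank |d_i| (ties get averaged ranks).
ranks: |7|->5, |7|->5, |7|->5, |1|->1, |5|->2.5, |8|->7, |5|->2.5
Step 3: Attach original signs; sum ranks with positive sign and with negative sign.
W+ = 5 + 5 + 5 + 2.5 = 17.5
W- = 1 + 7 + 2.5 = 10.5
(Check: W+ + W- = 28 should equal n(n+1)/2 = 28.)
Step 4: Test statistic W = min(W+, W-) = 10.5.
Step 5: Ties in |d|, so use the tie-corrected normal approximation.
        E[W] = n(n+1)/4 = 7*8/4 = 14.
        Tie groups: |d|=5 (t=2), |d|=7 (t=3); sum(t^3 - t) = 30.
        Var[W] = n(n+1)(2n+1)/24 - sum(t^3-t)/48 = 840/24 - 30/48 = 34.375.
        z = (W - E[W]) / sqrt(Var[W]) = (10.5 - 14) / 5.8630 = -0.5970.
        Two-sided p = 2*Phi(z) = 0.550533.
Step 6: alpha = 0.1. fail to reject H0.

W+ = 17.5, W- = 10.5, W = min = 10.5, p = 0.550533, fail to reject H0.


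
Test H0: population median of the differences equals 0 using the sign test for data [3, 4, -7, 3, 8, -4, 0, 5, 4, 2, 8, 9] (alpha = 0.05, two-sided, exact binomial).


Step 1: Discard zero differences. Original n = 12; n_eff = number of nonzero differences = 11.
Nonzero differences (with sign): +3, +4, -7, +3, +8, -4, +5, +4, +2, +8, +9
Step 2: Count signs: positive = 9, negative = 2.
Step 3: Under H0: P(positive) = 0.5, so the number of positives S ~ Bin(11, 0.5).
Step 4: Two-sided exact p-value = sum of Bin(11,0.5) probabilities at or below the observed probability = 0.065430.
Step 5: alpha = 0.05. fail to reject H0.

n_eff = 11, pos = 9, neg = 2, p = 0.065430, fail to reject H0.


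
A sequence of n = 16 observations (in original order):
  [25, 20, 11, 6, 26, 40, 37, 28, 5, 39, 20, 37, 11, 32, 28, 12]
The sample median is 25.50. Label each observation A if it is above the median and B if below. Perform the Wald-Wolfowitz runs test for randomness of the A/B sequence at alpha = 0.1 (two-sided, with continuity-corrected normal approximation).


Step 1: Compute median = 25.50; label A = above, B = below.
Labels in order: BBBBAAAABABABAAB  (n_A = 8, n_B = 8)
Step 2: Count runs R = 9.
Step 3: Under H0 (random ordering), E[R] = 2*n_A*n_B/(n_A+n_B) + 1 = 2*8*8/16 + 1 = 9.0000.
        Var[R] = 2*n_A*n_B*(2*n_A*n_B - n_A - n_B) / ((n_A+n_B)^2 * (n_A+n_B-1)) = 14336/3840 = 3.7333.
        SD[R] = 1.9322.
Step 4: R = E[R], so z = 0 with no continuity correction.
Step 5: Two-sided p-value via normal approximation = 2*(1 - Phi(|z|)) = 1.000000.
Step 6: alpha = 0.1. fail to reject H0.

R = 9, z = 0.0000, p = 1.000000, fail to reject H0.


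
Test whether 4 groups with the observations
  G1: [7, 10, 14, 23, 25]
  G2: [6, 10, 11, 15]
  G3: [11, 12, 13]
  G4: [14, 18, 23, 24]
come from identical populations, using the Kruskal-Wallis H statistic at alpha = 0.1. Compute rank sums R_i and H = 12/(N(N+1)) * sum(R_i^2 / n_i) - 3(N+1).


Step 1: Combine all N = 16 observations and assign midranks.
sorted (value, group, rank): (6,G2,1), (7,G1,2), (10,G1,3.5), (10,G2,3.5), (11,G2,5.5), (11,G3,5.5), (12,G3,7), (13,G3,8), (14,G1,9.5), (14,G4,9.5), (15,G2,11), (18,G4,12), (23,G1,13.5), (23,G4,13.5), (24,G4,15), (25,G1,16)
Step 2: Sum ranks within each group.
R_1 = 44.5 (n_1 = 5)
R_2 = 21 (n_2 = 4)
R_3 = 20.5 (n_3 = 3)
R_4 = 50 (n_4 = 4)
Step 3: H = 12/(N(N+1)) * sum(R_i^2/n_i) - 3(N+1)
     = 12/(16*17) * (44.5^2/5 + 21^2/4 + 20.5^2/3 + 50^2/4) - 3*17
     = 0.044118 * 1271.38 - 51
     = 5.090441.
Step 4: Ties present; correction factor C = 1 - 24/(16^3 - 16) = 0.994118. Corrected H = 5.090441 / 0.994118 = 5.120562.
Step 5: Under H0, H ~ chi^2(3); p-value = 0.163179.
Step 6: alpha = 0.1. fail to reject H0.

H = 5.1206, df = 3, p = 0.163179, fail to reject H0.


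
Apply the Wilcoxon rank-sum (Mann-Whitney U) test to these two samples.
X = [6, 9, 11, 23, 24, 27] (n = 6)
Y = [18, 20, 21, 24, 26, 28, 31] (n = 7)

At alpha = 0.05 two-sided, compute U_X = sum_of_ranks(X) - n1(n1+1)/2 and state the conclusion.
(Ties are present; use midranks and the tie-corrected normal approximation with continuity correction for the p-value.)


Step 1: Combine and sort all 13 observations; assign midranks.
sorted (value, group): (6,X), (9,X), (11,X), (18,Y), (20,Y), (21,Y), (23,X), (24,X), (24,Y), (26,Y), (27,X), (28,Y), (31,Y)
ranks: 6->1, 9->2, 11->3, 18->4, 20->5, 21->6, 23->7, 24->8.5, 24->8.5, 26->10, 27->11, 28->12, 31->13
Step 2: Rank sum for X: R1 = 1 + 2 + 3 + 7 + 8.5 + 11 = 32.5.
Step 3: U_X = R1 - n1(n1+1)/2 = 32.5 - 6*7/2 = 32.5 - 21 = 11.5.
       U_Y = n1*n2 - U_X = 42 - 11.5 = 30.5.
Step 4: Ties are present, so use the tie-corrected normal approximation (with continuity correction) for the p-value.
Step 5: p-value = 0.197926; compare to alpha = 0.05. fail to reject H0.

U_X = 11.5, p = 0.197926, fail to reject H0 at alpha = 0.05.


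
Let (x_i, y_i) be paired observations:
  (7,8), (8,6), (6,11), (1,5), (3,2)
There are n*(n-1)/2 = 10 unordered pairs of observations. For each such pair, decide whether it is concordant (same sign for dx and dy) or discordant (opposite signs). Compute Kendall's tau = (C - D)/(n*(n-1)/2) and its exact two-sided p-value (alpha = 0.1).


Step 1: Enumerate the 10 unordered pairs (i,j) with i<j and classify each by sign(x_j-x_i) * sign(y_j-y_i).
  (1,2):dx=+1,dy=-2->D; (1,3):dx=-1,dy=+3->D; (1,4):dx=-6,dy=-3->C; (1,5):dx=-4,dy=-6->C
  (2,3):dx=-2,dy=+5->D; (2,4):dx=-7,dy=-1->C; (2,5):dx=-5,dy=-4->C; (3,4):dx=-5,dy=-6->C
  (3,5):dx=-3,dy=-9->C; (4,5):dx=+2,dy=-3->D
Step 2: C = 6, D = 4, total pairs = 10.
Step 3: tau = (C - D)/(n(n-1)/2) = (6 - 4)/10 = 0.200000.
Step 4: Exact two-sided p-value (enumerate n! = 120 permutations of y under H0): p = 0.816667.
Step 5: alpha = 0.1. fail to reject H0.

tau_b = 0.2000 (C=6, D=4), p = 0.816667, fail to reject H0.


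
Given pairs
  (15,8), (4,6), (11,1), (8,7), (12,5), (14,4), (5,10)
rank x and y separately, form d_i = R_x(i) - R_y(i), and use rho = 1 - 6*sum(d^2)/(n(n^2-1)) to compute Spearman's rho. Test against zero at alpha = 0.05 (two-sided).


Step 1: Rank x and y separately (midranks; no ties here).
rank(x): 15->7, 4->1, 11->4, 8->3, 12->5, 14->6, 5->2
rank(y): 8->6, 6->4, 1->1, 7->5, 5->3, 4->2, 10->7
Step 2: d_i = R_x(i) - R_y(i); compute d_i^2.
  (7-6)^2=1, (1-4)^2=9, (4-1)^2=9, (3-5)^2=4, (5-3)^2=4, (6-2)^2=16, (2-7)^2=25
sum(d^2) = 68.
Step 3: rho = 1 - 6*68 / (7*(7^2 - 1)) = 1 - 408/336 = -0.214286.
Step 4: Under H0, t = rho * sqrt((n-2)/(1-rho^2)) = -0.4906 ~ t(5).
Step 5: Two-sided p-value from the t-distribution with 5 df = 0.644512.
Step 6: alpha = 0.05. fail to reject H0.

rho = -0.2143, p = 0.644512, fail to reject H0 at alpha = 0.05.


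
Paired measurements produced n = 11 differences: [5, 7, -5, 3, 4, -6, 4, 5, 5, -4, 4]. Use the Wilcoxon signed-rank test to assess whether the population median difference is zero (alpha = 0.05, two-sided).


Step 1: Drop any zero differences (none here) and take |d_i|.
|d| = [5, 7, 5, 3, 4, 6, 4, 5, 5, 4, 4]
Step 2: Midrank |d_i| (ties get averaged ranks).
ranks: |5|->7.5, |7|->11, |5|->7.5, |3|->1, |4|->3.5, |6|->10, |4|->3.5, |5|->7.5, |5|->7.5, |4|->3.5, |4|->3.5
Step 3: Attach original signs; sum ranks with positive sign and with negative sign.
W+ = 7.5 + 11 + 1 + 3.5 + 3.5 + 7.5 + 7.5 + 3.5 = 45
W- = 7.5 + 10 + 3.5 = 21
(Check: W+ + W- = 66 should equal n(n+1)/2 = 66.)
Step 4: Test statistic W = min(W+, W-) = 21.
Step 5: Ties in |d|, so use the tie-corrected normal approximation.
        E[W] = n(n+1)/4 = 11*12/4 = 33.
        Tie groups: |d|=4 (t=4), |d|=5 (t=4); sum(t^3 - t) = 120.
        Var[W] = n(n+1)(2n+1)/24 - sum(t^3-t)/48 = 3036/24 - 120/48 = 124.
        z = (W - E[W]) / sqrt(Var[W]) = (21 - 33) / 11.1355 = -1.0776.
        Two-sided p = 2*Phi(z) = 0.281198.
Step 6: alpha = 0.05. fail to reject H0.

W+ = 45, W- = 21, W = min = 21, p = 0.281198, fail to reject H0.
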